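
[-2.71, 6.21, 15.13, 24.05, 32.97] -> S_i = -2.71 + 8.92*i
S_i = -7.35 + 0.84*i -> [-7.35, -6.51, -5.67, -4.83, -3.99]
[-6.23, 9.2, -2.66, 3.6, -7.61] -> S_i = Random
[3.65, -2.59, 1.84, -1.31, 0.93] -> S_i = 3.65*(-0.71)^i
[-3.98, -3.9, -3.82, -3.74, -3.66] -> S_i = -3.98 + 0.08*i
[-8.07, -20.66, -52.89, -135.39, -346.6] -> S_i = -8.07*2.56^i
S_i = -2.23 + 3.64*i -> [-2.23, 1.41, 5.05, 8.69, 12.33]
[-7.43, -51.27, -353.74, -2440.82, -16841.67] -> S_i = -7.43*6.90^i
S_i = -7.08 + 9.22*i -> [-7.08, 2.14, 11.36, 20.58, 29.8]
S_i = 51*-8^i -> [51, -408, 3264, -26112, 208896]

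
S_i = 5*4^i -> [5, 20, 80, 320, 1280]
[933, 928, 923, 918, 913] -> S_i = 933 + -5*i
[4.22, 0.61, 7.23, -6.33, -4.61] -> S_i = Random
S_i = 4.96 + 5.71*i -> [4.96, 10.67, 16.38, 22.09, 27.8]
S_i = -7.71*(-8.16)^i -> [-7.71, 62.91, -513.37, 4189.14, -34183.38]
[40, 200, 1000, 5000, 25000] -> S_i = 40*5^i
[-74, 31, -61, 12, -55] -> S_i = Random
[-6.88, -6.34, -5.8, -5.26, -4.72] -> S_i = -6.88 + 0.54*i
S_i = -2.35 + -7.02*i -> [-2.35, -9.37, -16.39, -23.41, -30.43]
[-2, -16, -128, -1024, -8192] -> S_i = -2*8^i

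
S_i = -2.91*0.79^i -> [-2.91, -2.3, -1.82, -1.43, -1.13]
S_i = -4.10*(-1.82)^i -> [-4.1, 7.46, -13.58, 24.72, -44.99]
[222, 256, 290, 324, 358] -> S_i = 222 + 34*i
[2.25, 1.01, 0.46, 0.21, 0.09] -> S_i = 2.25*0.45^i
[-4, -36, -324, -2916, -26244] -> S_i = -4*9^i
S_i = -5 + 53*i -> [-5, 48, 101, 154, 207]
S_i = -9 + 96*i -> [-9, 87, 183, 279, 375]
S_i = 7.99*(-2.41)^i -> [7.99, -19.26, 46.41, -111.84, 269.53]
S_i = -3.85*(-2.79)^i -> [-3.85, 10.74, -29.97, 83.61, -233.28]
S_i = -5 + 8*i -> [-5, 3, 11, 19, 27]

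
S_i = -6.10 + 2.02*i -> [-6.1, -4.08, -2.06, -0.04, 1.98]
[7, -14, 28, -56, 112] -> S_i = 7*-2^i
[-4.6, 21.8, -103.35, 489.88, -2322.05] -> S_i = -4.60*(-4.74)^i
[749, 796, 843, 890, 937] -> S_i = 749 + 47*i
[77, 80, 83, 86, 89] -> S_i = 77 + 3*i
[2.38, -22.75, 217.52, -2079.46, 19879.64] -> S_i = 2.38*(-9.56)^i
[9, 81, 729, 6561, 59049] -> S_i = 9*9^i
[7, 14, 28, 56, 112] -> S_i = 7*2^i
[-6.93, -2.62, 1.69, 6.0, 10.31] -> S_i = -6.93 + 4.31*i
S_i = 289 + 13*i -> [289, 302, 315, 328, 341]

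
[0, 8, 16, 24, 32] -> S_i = 0 + 8*i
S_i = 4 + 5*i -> [4, 9, 14, 19, 24]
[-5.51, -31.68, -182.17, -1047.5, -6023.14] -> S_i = -5.51*5.75^i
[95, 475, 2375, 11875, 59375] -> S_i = 95*5^i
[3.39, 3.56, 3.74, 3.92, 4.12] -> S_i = 3.39*1.05^i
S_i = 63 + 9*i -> [63, 72, 81, 90, 99]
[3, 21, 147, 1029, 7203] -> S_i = 3*7^i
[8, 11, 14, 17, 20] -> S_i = 8 + 3*i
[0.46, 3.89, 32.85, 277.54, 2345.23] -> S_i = 0.46*8.45^i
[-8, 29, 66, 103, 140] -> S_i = -8 + 37*i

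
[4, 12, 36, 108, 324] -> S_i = 4*3^i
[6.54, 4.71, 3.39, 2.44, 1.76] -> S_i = 6.54*0.72^i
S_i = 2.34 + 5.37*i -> [2.34, 7.71, 13.08, 18.45, 23.82]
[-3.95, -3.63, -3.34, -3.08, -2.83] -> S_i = -3.95*0.92^i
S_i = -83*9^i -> [-83, -747, -6723, -60507, -544563]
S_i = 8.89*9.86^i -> [8.89, 87.66, 864.28, 8521.82, 84025.17]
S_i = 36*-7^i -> [36, -252, 1764, -12348, 86436]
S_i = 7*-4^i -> [7, -28, 112, -448, 1792]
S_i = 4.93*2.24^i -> [4.93, 11.04, 24.74, 55.41, 124.12]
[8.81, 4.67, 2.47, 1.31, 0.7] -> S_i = 8.81*0.53^i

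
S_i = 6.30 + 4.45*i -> [6.3, 10.75, 15.2, 19.65, 24.1]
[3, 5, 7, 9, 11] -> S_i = 3 + 2*i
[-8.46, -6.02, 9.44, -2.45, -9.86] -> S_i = Random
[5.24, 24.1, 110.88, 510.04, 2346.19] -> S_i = 5.24*4.60^i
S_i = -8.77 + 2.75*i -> [-8.77, -6.02, -3.27, -0.52, 2.23]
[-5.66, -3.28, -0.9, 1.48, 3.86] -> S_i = -5.66 + 2.38*i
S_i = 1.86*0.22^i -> [1.86, 0.41, 0.09, 0.02, 0.0]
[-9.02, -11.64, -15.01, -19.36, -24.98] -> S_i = -9.02*1.29^i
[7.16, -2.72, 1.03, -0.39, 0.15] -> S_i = 7.16*(-0.38)^i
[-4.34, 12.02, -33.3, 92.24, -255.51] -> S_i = -4.34*(-2.77)^i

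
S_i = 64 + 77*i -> [64, 141, 218, 295, 372]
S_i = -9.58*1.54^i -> [-9.58, -14.75, -22.72, -34.99, -53.88]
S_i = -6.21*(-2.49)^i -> [-6.21, 15.46, -38.5, 95.87, -238.72]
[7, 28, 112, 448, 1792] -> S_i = 7*4^i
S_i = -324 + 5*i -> [-324, -319, -314, -309, -304]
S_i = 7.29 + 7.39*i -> [7.29, 14.68, 22.07, 29.46, 36.85]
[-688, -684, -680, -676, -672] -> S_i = -688 + 4*i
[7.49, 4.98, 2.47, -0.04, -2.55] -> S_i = 7.49 + -2.51*i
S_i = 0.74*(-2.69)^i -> [0.74, -1.99, 5.35, -14.4, 38.75]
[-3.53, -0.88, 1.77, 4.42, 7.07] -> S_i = -3.53 + 2.65*i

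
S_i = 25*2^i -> [25, 50, 100, 200, 400]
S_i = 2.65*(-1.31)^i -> [2.65, -3.47, 4.55, -5.96, 7.8]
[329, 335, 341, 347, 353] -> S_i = 329 + 6*i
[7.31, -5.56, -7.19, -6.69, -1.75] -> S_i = Random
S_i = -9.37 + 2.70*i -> [-9.37, -6.67, -3.97, -1.27, 1.43]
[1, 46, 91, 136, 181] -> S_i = 1 + 45*i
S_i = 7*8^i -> [7, 56, 448, 3584, 28672]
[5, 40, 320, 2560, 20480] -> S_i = 5*8^i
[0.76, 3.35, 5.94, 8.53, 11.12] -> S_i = 0.76 + 2.59*i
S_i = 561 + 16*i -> [561, 577, 593, 609, 625]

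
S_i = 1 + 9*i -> [1, 10, 19, 28, 37]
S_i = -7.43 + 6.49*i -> [-7.43, -0.94, 5.55, 12.04, 18.53]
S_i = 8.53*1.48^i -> [8.53, 12.62, 18.68, 27.65, 40.93]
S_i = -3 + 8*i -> [-3, 5, 13, 21, 29]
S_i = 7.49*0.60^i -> [7.49, 4.49, 2.7, 1.62, 0.97]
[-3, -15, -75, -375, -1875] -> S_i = -3*5^i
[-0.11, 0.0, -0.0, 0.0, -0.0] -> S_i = -0.11*(-0.04)^i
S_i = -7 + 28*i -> [-7, 21, 49, 77, 105]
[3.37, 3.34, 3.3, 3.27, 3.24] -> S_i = 3.37*0.99^i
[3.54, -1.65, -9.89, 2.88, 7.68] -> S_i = Random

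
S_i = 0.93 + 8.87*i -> [0.93, 9.8, 18.67, 27.54, 36.41]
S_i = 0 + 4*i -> [0, 4, 8, 12, 16]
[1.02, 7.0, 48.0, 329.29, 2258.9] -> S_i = 1.02*6.86^i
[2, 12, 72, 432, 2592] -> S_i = 2*6^i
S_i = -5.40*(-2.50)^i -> [-5.4, 13.5, -33.75, 84.38, -210.94]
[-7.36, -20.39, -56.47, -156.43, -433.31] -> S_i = -7.36*2.77^i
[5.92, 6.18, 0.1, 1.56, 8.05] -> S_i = Random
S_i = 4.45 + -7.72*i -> [4.45, -3.27, -10.99, -18.71, -26.43]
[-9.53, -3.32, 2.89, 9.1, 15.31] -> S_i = -9.53 + 6.21*i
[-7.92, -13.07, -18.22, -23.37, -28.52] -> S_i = -7.92 + -5.15*i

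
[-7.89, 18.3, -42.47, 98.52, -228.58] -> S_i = -7.89*(-2.32)^i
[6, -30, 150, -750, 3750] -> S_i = 6*-5^i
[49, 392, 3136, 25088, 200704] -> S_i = 49*8^i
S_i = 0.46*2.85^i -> [0.46, 1.31, 3.74, 10.65, 30.35]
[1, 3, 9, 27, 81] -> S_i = 1*3^i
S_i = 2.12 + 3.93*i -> [2.12, 6.05, 9.98, 13.91, 17.84]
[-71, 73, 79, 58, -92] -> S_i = Random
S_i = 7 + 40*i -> [7, 47, 87, 127, 167]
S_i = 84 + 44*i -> [84, 128, 172, 216, 260]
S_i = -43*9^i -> [-43, -387, -3483, -31347, -282123]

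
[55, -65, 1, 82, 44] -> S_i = Random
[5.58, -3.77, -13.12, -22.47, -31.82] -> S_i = 5.58 + -9.35*i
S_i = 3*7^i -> [3, 21, 147, 1029, 7203]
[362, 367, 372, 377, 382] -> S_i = 362 + 5*i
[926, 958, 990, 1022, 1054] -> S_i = 926 + 32*i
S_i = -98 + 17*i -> [-98, -81, -64, -47, -30]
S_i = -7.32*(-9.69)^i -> [-7.32, 70.93, -687.32, 6660.13, -64536.62]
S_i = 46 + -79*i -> [46, -33, -112, -191, -270]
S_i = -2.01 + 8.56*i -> [-2.01, 6.55, 15.11, 23.67, 32.23]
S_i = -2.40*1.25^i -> [-2.4, -3.0, -3.75, -4.69, -5.86]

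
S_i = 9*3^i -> [9, 27, 81, 243, 729]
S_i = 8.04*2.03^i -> [8.04, 16.32, 33.13, 67.26, 136.53]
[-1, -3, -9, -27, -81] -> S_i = -1*3^i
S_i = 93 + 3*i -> [93, 96, 99, 102, 105]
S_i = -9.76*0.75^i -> [-9.76, -7.32, -5.49, -4.12, -3.09]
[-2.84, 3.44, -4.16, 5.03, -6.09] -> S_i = -2.84*(-1.21)^i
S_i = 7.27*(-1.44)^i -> [7.27, -10.47, 15.08, -21.71, 31.26]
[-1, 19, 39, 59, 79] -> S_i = -1 + 20*i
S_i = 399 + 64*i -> [399, 463, 527, 591, 655]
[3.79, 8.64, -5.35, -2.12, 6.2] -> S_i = Random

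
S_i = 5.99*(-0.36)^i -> [5.99, -2.16, 0.78, -0.28, 0.1]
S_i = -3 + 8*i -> [-3, 5, 13, 21, 29]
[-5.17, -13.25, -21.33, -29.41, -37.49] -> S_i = -5.17 + -8.08*i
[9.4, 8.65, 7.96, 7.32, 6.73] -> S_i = 9.40*0.92^i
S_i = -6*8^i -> [-6, -48, -384, -3072, -24576]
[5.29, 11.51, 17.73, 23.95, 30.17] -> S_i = 5.29 + 6.22*i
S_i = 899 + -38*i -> [899, 861, 823, 785, 747]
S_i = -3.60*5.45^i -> [-3.6, -19.62, -106.93, -582.76, -3176.06]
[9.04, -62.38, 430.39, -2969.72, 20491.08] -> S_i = 9.04*(-6.90)^i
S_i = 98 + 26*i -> [98, 124, 150, 176, 202]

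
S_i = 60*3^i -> [60, 180, 540, 1620, 4860]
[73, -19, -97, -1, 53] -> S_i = Random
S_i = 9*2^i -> [9, 18, 36, 72, 144]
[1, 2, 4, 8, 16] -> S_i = 1*2^i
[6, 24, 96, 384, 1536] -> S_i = 6*4^i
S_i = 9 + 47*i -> [9, 56, 103, 150, 197]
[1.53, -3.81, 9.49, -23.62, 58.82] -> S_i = 1.53*(-2.49)^i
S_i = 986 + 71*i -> [986, 1057, 1128, 1199, 1270]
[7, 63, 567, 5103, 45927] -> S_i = 7*9^i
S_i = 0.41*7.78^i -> [0.41, 3.19, 24.82, 193.07, 1502.11]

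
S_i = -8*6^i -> [-8, -48, -288, -1728, -10368]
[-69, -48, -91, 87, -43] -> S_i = Random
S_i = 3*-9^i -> [3, -27, 243, -2187, 19683]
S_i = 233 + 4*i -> [233, 237, 241, 245, 249]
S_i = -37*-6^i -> [-37, 222, -1332, 7992, -47952]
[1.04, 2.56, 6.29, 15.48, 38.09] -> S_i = 1.04*2.46^i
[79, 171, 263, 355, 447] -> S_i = 79 + 92*i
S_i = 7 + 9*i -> [7, 16, 25, 34, 43]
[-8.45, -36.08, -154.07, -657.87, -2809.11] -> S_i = -8.45*4.27^i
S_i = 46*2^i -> [46, 92, 184, 368, 736]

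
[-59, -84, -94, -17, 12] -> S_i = Random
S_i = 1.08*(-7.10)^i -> [1.08, -7.67, 54.44, -386.54, 2744.46]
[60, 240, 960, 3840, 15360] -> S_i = 60*4^i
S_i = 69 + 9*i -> [69, 78, 87, 96, 105]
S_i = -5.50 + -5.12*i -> [-5.5, -10.62, -15.74, -20.86, -25.98]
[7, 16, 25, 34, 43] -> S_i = 7 + 9*i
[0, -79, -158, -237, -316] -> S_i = 0 + -79*i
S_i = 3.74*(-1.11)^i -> [3.74, -4.15, 4.61, -5.11, 5.68]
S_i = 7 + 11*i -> [7, 18, 29, 40, 51]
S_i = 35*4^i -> [35, 140, 560, 2240, 8960]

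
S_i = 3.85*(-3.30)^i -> [3.85, -12.7, 41.93, -138.36, 456.58]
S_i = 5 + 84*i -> [5, 89, 173, 257, 341]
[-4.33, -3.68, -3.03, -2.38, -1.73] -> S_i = -4.33 + 0.65*i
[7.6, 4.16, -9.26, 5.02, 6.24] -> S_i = Random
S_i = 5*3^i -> [5, 15, 45, 135, 405]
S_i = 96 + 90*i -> [96, 186, 276, 366, 456]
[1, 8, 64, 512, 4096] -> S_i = 1*8^i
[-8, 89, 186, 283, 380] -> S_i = -8 + 97*i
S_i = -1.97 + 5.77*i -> [-1.97, 3.8, 9.57, 15.34, 21.11]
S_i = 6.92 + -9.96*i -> [6.92, -3.04, -13.0, -22.96, -32.92]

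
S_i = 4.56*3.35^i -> [4.56, 15.28, 51.17, 171.43, 574.31]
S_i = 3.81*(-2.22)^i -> [3.81, -8.46, 18.78, -41.69, 92.54]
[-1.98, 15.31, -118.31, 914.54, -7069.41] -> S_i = -1.98*(-7.73)^i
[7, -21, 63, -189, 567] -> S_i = 7*-3^i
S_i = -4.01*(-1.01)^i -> [-4.01, 4.05, -4.09, 4.13, -4.17]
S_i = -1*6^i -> [-1, -6, -36, -216, -1296]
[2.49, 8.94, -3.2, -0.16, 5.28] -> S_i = Random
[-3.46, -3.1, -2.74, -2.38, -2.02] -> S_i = -3.46 + 0.36*i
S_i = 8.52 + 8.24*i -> [8.52, 16.76, 25.0, 33.24, 41.48]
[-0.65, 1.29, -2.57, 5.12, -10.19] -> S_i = -0.65*(-1.99)^i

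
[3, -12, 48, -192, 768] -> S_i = 3*-4^i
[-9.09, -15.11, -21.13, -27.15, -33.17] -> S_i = -9.09 + -6.02*i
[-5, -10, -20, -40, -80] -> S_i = -5*2^i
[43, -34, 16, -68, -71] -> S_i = Random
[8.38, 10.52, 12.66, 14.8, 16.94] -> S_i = 8.38 + 2.14*i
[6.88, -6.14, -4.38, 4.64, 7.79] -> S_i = Random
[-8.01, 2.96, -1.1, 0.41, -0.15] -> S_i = -8.01*(-0.37)^i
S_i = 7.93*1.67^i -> [7.93, 13.24, 22.12, 36.93, 61.68]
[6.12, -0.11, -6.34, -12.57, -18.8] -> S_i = 6.12 + -6.23*i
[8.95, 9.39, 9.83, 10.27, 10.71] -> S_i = 8.95 + 0.44*i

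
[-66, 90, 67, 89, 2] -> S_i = Random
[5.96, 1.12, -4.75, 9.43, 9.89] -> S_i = Random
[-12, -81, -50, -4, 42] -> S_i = Random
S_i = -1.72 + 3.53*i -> [-1.72, 1.81, 5.34, 8.87, 12.4]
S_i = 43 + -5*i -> [43, 38, 33, 28, 23]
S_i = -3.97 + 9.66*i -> [-3.97, 5.69, 15.35, 25.01, 34.67]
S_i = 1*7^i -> [1, 7, 49, 343, 2401]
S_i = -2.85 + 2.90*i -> [-2.85, 0.05, 2.95, 5.85, 8.75]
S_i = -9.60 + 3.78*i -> [-9.6, -5.82, -2.04, 1.74, 5.52]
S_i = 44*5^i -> [44, 220, 1100, 5500, 27500]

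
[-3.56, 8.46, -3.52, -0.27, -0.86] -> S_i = Random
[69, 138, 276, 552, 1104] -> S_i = 69*2^i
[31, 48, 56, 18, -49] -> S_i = Random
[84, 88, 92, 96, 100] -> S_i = 84 + 4*i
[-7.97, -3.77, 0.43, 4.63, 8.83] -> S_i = -7.97 + 4.20*i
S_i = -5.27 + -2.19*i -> [-5.27, -7.46, -9.65, -11.84, -14.03]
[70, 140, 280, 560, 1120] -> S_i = 70*2^i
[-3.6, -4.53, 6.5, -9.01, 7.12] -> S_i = Random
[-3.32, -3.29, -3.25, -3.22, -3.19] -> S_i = -3.32*0.99^i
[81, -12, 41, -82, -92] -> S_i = Random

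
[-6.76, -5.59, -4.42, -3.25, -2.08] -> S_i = -6.76 + 1.17*i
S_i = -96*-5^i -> [-96, 480, -2400, 12000, -60000]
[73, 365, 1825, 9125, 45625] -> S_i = 73*5^i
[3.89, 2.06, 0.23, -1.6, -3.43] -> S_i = 3.89 + -1.83*i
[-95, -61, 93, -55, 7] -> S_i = Random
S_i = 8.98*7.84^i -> [8.98, 70.4, 551.96, 4327.37, 33926.62]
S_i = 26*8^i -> [26, 208, 1664, 13312, 106496]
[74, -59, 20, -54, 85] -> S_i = Random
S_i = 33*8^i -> [33, 264, 2112, 16896, 135168]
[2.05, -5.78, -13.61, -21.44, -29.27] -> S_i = 2.05 + -7.83*i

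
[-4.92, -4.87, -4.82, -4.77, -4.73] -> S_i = -4.92*0.99^i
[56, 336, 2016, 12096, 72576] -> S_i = 56*6^i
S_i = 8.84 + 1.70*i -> [8.84, 10.54, 12.24, 13.94, 15.64]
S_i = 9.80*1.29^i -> [9.8, 12.64, 16.31, 21.04, 27.14]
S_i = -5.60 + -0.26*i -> [-5.6, -5.86, -6.12, -6.38, -6.64]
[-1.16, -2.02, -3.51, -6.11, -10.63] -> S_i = -1.16*1.74^i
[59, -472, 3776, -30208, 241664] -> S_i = 59*-8^i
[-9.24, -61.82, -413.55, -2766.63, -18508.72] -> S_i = -9.24*6.69^i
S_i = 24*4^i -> [24, 96, 384, 1536, 6144]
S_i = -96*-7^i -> [-96, 672, -4704, 32928, -230496]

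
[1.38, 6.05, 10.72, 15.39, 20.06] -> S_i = 1.38 + 4.67*i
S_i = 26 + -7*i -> [26, 19, 12, 5, -2]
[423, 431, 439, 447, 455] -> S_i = 423 + 8*i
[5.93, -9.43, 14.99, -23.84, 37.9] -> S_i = 5.93*(-1.59)^i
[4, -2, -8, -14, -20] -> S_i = 4 + -6*i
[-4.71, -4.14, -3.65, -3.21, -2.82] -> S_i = -4.71*0.88^i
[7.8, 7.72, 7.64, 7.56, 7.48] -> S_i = 7.80 + -0.08*i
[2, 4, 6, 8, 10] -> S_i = 2 + 2*i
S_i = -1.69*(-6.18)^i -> [-1.69, 10.44, -64.55, 398.89, -2465.13]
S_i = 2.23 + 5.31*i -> [2.23, 7.54, 12.85, 18.16, 23.47]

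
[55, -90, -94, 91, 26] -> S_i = Random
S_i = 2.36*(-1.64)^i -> [2.36, -3.87, 6.35, -10.41, 17.07]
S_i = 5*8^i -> [5, 40, 320, 2560, 20480]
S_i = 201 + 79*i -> [201, 280, 359, 438, 517]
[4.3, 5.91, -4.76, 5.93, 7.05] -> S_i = Random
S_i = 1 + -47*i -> [1, -46, -93, -140, -187]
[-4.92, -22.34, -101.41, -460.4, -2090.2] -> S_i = -4.92*4.54^i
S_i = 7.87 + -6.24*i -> [7.87, 1.63, -4.61, -10.85, -17.09]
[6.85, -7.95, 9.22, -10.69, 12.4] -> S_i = 6.85*(-1.16)^i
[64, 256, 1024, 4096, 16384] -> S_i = 64*4^i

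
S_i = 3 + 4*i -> [3, 7, 11, 15, 19]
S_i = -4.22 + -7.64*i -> [-4.22, -11.86, -19.5, -27.14, -34.78]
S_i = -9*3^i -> [-9, -27, -81, -243, -729]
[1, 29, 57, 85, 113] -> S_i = 1 + 28*i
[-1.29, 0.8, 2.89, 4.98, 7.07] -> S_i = -1.29 + 2.09*i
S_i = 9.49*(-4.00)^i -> [9.49, -37.96, 151.84, -607.36, 2429.44]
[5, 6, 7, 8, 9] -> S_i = 5 + 1*i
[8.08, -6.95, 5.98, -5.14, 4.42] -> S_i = 8.08*(-0.86)^i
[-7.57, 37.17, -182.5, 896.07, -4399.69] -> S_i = -7.57*(-4.91)^i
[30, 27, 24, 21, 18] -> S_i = 30 + -3*i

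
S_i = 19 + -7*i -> [19, 12, 5, -2, -9]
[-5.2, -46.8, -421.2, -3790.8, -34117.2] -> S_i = -5.20*9.00^i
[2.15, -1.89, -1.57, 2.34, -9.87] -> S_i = Random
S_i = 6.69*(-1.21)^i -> [6.69, -8.09, 9.79, -11.85, 14.34]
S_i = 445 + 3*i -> [445, 448, 451, 454, 457]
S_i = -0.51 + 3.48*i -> [-0.51, 2.97, 6.45, 9.93, 13.41]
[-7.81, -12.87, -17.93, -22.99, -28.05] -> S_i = -7.81 + -5.06*i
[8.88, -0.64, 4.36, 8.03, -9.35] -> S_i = Random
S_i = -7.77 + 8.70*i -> [-7.77, 0.93, 9.63, 18.33, 27.03]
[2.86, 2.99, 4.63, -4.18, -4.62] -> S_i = Random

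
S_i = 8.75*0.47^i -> [8.75, 4.11, 1.93, 0.91, 0.43]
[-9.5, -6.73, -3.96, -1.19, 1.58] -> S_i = -9.50 + 2.77*i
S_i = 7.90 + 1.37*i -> [7.9, 9.27, 10.64, 12.01, 13.38]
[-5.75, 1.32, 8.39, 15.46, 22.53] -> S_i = -5.75 + 7.07*i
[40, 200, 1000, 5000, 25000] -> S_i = 40*5^i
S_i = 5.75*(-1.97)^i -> [5.75, -11.33, 22.32, -43.96, 86.6]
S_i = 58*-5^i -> [58, -290, 1450, -7250, 36250]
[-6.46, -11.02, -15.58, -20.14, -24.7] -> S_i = -6.46 + -4.56*i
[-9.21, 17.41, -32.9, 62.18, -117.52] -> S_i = -9.21*(-1.89)^i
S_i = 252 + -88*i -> [252, 164, 76, -12, -100]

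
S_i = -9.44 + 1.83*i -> [-9.44, -7.61, -5.78, -3.95, -2.12]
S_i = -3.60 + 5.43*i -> [-3.6, 1.83, 7.26, 12.69, 18.12]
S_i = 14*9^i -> [14, 126, 1134, 10206, 91854]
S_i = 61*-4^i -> [61, -244, 976, -3904, 15616]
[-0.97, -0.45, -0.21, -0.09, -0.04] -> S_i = -0.97*0.46^i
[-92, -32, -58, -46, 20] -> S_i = Random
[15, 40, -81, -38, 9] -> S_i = Random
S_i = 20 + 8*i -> [20, 28, 36, 44, 52]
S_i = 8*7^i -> [8, 56, 392, 2744, 19208]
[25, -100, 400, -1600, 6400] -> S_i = 25*-4^i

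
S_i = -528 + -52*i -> [-528, -580, -632, -684, -736]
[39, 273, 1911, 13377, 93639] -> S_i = 39*7^i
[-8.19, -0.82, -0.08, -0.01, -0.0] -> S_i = -8.19*0.10^i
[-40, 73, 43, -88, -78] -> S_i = Random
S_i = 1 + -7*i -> [1, -6, -13, -20, -27]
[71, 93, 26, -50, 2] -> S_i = Random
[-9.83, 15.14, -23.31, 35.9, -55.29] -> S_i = -9.83*(-1.54)^i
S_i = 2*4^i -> [2, 8, 32, 128, 512]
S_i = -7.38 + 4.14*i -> [-7.38, -3.24, 0.9, 5.04, 9.18]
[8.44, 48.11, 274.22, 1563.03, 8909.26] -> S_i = 8.44*5.70^i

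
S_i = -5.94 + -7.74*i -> [-5.94, -13.68, -21.42, -29.16, -36.9]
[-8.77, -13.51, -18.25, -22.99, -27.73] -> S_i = -8.77 + -4.74*i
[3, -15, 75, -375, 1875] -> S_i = 3*-5^i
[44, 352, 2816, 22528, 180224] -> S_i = 44*8^i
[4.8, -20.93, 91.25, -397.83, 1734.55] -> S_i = 4.80*(-4.36)^i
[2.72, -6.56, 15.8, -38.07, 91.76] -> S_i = 2.72*(-2.41)^i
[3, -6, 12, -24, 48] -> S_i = 3*-2^i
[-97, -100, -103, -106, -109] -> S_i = -97 + -3*i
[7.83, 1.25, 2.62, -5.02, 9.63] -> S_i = Random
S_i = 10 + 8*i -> [10, 18, 26, 34, 42]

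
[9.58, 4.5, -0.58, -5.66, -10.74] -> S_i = 9.58 + -5.08*i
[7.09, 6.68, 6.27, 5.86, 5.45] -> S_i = 7.09 + -0.41*i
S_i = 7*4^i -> [7, 28, 112, 448, 1792]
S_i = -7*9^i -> [-7, -63, -567, -5103, -45927]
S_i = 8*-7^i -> [8, -56, 392, -2744, 19208]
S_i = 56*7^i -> [56, 392, 2744, 19208, 134456]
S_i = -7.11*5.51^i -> [-7.11, -39.18, -215.86, -1189.39, -6553.54]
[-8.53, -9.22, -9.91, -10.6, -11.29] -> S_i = -8.53 + -0.69*i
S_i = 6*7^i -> [6, 42, 294, 2058, 14406]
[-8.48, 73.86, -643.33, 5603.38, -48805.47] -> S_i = -8.48*(-8.71)^i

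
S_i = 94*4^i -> [94, 376, 1504, 6016, 24064]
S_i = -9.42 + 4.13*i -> [-9.42, -5.29, -1.16, 2.97, 7.1]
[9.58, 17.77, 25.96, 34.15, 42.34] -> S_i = 9.58 + 8.19*i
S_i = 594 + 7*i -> [594, 601, 608, 615, 622]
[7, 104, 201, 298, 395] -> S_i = 7 + 97*i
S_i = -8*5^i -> [-8, -40, -200, -1000, -5000]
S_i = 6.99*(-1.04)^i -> [6.99, -7.27, 7.56, -7.86, 8.18]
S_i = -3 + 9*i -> [-3, 6, 15, 24, 33]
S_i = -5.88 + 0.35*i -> [-5.88, -5.53, -5.18, -4.83, -4.48]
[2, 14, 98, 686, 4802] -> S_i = 2*7^i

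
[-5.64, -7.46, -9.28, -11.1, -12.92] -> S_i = -5.64 + -1.82*i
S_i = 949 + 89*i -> [949, 1038, 1127, 1216, 1305]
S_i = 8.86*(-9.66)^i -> [8.86, -85.59, 826.78, -7986.66, 77151.12]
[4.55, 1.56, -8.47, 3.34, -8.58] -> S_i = Random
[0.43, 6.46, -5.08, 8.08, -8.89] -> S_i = Random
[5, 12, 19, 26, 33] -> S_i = 5 + 7*i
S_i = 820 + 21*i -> [820, 841, 862, 883, 904]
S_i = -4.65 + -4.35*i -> [-4.65, -9.0, -13.35, -17.7, -22.05]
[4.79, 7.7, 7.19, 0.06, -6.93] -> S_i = Random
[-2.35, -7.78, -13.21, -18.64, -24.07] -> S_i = -2.35 + -5.43*i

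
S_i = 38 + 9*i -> [38, 47, 56, 65, 74]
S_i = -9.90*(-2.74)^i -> [-9.9, 27.13, -74.33, 203.65, -558.0]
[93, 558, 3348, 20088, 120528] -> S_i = 93*6^i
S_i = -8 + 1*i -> [-8, -7, -6, -5, -4]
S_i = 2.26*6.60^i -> [2.26, 14.92, 98.45, 649.74, 4288.29]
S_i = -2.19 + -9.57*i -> [-2.19, -11.76, -21.33, -30.9, -40.47]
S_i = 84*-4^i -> [84, -336, 1344, -5376, 21504]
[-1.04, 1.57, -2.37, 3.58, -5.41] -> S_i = -1.04*(-1.51)^i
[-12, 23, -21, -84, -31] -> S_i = Random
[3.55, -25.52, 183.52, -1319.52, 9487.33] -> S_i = 3.55*(-7.19)^i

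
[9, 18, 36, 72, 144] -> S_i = 9*2^i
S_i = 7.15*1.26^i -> [7.15, 9.01, 11.35, 14.3, 18.02]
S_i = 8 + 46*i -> [8, 54, 100, 146, 192]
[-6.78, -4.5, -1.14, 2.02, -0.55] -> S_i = Random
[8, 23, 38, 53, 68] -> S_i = 8 + 15*i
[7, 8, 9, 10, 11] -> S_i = 7 + 1*i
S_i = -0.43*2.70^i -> [-0.43, -1.16, -3.13, -8.46, -22.85]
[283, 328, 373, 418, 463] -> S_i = 283 + 45*i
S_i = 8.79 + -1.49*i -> [8.79, 7.3, 5.81, 4.32, 2.83]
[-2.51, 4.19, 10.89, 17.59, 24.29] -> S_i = -2.51 + 6.70*i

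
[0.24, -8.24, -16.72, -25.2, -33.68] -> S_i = 0.24 + -8.48*i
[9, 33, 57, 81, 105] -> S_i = 9 + 24*i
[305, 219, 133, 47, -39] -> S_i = 305 + -86*i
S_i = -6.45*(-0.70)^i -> [-6.45, 4.51, -3.16, 2.21, -1.55]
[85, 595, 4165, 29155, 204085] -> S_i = 85*7^i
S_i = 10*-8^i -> [10, -80, 640, -5120, 40960]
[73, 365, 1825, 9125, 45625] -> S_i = 73*5^i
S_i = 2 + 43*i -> [2, 45, 88, 131, 174]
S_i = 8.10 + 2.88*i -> [8.1, 10.98, 13.86, 16.74, 19.62]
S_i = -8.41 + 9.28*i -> [-8.41, 0.87, 10.15, 19.43, 28.71]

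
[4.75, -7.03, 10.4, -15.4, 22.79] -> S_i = 4.75*(-1.48)^i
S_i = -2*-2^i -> [-2, 4, -8, 16, -32]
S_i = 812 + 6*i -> [812, 818, 824, 830, 836]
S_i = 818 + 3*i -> [818, 821, 824, 827, 830]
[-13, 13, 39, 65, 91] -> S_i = -13 + 26*i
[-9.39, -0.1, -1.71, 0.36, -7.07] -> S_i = Random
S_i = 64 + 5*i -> [64, 69, 74, 79, 84]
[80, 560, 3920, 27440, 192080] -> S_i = 80*7^i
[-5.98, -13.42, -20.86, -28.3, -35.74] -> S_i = -5.98 + -7.44*i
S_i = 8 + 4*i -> [8, 12, 16, 20, 24]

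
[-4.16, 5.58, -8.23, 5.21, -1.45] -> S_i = Random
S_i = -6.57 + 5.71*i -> [-6.57, -0.86, 4.85, 10.56, 16.27]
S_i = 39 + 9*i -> [39, 48, 57, 66, 75]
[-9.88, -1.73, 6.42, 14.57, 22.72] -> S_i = -9.88 + 8.15*i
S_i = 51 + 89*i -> [51, 140, 229, 318, 407]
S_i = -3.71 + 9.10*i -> [-3.71, 5.39, 14.49, 23.59, 32.69]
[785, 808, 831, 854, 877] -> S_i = 785 + 23*i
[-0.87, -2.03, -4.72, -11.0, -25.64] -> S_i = -0.87*2.33^i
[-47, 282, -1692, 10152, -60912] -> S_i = -47*-6^i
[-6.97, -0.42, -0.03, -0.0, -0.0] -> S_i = -6.97*0.06^i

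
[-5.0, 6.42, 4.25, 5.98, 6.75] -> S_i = Random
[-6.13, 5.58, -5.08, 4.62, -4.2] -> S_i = -6.13*(-0.91)^i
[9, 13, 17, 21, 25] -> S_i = 9 + 4*i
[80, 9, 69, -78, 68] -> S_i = Random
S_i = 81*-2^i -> [81, -162, 324, -648, 1296]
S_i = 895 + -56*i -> [895, 839, 783, 727, 671]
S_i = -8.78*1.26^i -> [-8.78, -11.06, -13.94, -17.56, -22.13]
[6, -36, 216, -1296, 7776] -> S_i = 6*-6^i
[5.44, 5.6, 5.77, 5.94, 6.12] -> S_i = 5.44*1.03^i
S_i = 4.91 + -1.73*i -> [4.91, 3.18, 1.45, -0.28, -2.01]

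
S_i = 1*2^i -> [1, 2, 4, 8, 16]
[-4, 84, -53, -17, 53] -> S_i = Random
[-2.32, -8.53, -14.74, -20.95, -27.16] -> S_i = -2.32 + -6.21*i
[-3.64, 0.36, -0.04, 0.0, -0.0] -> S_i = -3.64*(-0.10)^i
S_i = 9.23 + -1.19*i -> [9.23, 8.04, 6.85, 5.66, 4.47]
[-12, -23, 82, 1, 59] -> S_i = Random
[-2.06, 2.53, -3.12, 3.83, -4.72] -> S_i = -2.06*(-1.23)^i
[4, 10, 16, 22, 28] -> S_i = 4 + 6*i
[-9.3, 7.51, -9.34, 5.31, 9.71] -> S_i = Random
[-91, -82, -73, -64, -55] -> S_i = -91 + 9*i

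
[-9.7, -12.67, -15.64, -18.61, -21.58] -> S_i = -9.70 + -2.97*i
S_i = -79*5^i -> [-79, -395, -1975, -9875, -49375]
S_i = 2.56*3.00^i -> [2.56, 7.68, 23.04, 69.12, 207.36]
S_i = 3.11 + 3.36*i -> [3.11, 6.47, 9.83, 13.19, 16.55]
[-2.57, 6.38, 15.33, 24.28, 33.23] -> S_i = -2.57 + 8.95*i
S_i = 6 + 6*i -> [6, 12, 18, 24, 30]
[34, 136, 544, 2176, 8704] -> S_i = 34*4^i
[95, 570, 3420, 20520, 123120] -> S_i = 95*6^i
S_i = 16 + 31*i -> [16, 47, 78, 109, 140]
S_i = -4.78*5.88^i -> [-4.78, -28.11, -165.27, -971.76, -5713.96]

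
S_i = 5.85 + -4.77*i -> [5.85, 1.08, -3.69, -8.46, -13.23]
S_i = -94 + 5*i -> [-94, -89, -84, -79, -74]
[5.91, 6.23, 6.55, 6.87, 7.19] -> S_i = 5.91 + 0.32*i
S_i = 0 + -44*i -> [0, -44, -88, -132, -176]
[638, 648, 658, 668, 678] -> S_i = 638 + 10*i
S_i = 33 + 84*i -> [33, 117, 201, 285, 369]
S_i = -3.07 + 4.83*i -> [-3.07, 1.76, 6.59, 11.42, 16.25]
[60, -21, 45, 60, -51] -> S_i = Random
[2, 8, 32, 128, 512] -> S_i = 2*4^i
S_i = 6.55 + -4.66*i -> [6.55, 1.89, -2.77, -7.43, -12.09]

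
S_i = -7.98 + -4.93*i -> [-7.98, -12.91, -17.84, -22.77, -27.7]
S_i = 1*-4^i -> [1, -4, 16, -64, 256]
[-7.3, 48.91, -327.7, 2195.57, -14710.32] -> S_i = -7.30*(-6.70)^i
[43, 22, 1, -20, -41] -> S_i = 43 + -21*i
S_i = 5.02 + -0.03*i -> [5.02, 4.99, 4.96, 4.93, 4.9]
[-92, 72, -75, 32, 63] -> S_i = Random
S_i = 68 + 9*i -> [68, 77, 86, 95, 104]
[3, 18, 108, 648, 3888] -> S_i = 3*6^i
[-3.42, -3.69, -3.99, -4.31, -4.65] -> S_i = -3.42*1.08^i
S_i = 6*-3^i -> [6, -18, 54, -162, 486]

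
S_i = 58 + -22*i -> [58, 36, 14, -8, -30]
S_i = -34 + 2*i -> [-34, -32, -30, -28, -26]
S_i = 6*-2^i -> [6, -12, 24, -48, 96]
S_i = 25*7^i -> [25, 175, 1225, 8575, 60025]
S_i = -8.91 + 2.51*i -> [-8.91, -6.4, -3.89, -1.38, 1.13]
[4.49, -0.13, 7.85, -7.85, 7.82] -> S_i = Random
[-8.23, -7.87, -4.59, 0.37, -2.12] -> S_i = Random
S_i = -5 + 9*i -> [-5, 4, 13, 22, 31]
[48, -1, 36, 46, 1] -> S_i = Random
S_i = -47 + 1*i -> [-47, -46, -45, -44, -43]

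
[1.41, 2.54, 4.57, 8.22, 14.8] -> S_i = 1.41*1.80^i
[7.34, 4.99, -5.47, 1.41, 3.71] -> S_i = Random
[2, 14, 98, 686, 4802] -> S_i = 2*7^i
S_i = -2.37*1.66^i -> [-2.37, -3.93, -6.53, -10.84, -18.0]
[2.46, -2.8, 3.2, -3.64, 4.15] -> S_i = 2.46*(-1.14)^i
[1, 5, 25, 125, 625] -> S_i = 1*5^i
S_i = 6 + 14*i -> [6, 20, 34, 48, 62]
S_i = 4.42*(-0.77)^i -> [4.42, -3.4, 2.62, -2.02, 1.55]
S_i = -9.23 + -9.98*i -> [-9.23, -19.21, -29.19, -39.17, -49.15]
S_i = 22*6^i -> [22, 132, 792, 4752, 28512]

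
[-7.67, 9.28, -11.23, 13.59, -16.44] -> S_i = -7.67*(-1.21)^i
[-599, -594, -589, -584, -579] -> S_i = -599 + 5*i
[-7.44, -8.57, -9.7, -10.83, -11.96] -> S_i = -7.44 + -1.13*i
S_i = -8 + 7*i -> [-8, -1, 6, 13, 20]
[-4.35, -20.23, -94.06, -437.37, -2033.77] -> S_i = -4.35*4.65^i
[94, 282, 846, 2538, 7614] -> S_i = 94*3^i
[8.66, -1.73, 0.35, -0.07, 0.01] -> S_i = 8.66*(-0.20)^i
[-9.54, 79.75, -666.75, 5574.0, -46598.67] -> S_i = -9.54*(-8.36)^i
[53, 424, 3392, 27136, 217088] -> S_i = 53*8^i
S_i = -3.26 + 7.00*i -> [-3.26, 3.74, 10.74, 17.74, 24.74]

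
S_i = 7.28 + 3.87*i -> [7.28, 11.15, 15.02, 18.89, 22.76]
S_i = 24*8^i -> [24, 192, 1536, 12288, 98304]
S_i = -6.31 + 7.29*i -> [-6.31, 0.98, 8.27, 15.56, 22.85]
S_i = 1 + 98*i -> [1, 99, 197, 295, 393]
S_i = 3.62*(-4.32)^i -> [3.62, -15.64, 67.56, -291.85, 1260.79]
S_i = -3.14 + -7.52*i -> [-3.14, -10.66, -18.18, -25.7, -33.22]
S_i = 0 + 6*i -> [0, 6, 12, 18, 24]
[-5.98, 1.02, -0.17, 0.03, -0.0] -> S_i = -5.98*(-0.17)^i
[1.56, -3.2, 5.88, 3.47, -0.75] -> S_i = Random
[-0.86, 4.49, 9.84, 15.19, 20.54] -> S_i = -0.86 + 5.35*i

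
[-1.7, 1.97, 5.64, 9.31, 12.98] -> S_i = -1.70 + 3.67*i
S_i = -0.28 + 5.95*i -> [-0.28, 5.67, 11.62, 17.57, 23.52]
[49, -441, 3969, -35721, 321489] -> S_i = 49*-9^i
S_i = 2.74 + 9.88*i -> [2.74, 12.62, 22.5, 32.38, 42.26]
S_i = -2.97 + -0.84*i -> [-2.97, -3.81, -4.65, -5.49, -6.33]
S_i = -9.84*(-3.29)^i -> [-9.84, 32.37, -106.51, 350.42, -1152.87]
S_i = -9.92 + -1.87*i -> [-9.92, -11.79, -13.66, -15.53, -17.4]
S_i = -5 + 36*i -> [-5, 31, 67, 103, 139]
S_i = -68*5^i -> [-68, -340, -1700, -8500, -42500]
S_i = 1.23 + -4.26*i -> [1.23, -3.03, -7.29, -11.55, -15.81]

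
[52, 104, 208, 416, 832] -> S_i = 52*2^i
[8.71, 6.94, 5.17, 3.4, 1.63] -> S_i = 8.71 + -1.77*i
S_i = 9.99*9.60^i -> [9.99, 95.9, 920.68, 8838.51, 84849.72]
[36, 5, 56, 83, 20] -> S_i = Random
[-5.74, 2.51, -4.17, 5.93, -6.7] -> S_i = Random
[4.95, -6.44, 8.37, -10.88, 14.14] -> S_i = 4.95*(-1.30)^i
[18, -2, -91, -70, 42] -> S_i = Random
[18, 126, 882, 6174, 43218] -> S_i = 18*7^i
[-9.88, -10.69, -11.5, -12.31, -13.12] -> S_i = -9.88 + -0.81*i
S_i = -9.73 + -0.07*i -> [-9.73, -9.8, -9.87, -9.94, -10.01]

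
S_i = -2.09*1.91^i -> [-2.09, -3.99, -7.62, -14.56, -27.82]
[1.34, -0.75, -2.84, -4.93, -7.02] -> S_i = 1.34 + -2.09*i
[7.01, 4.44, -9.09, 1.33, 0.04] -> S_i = Random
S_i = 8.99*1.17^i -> [8.99, 10.52, 12.31, 14.4, 16.85]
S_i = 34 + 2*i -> [34, 36, 38, 40, 42]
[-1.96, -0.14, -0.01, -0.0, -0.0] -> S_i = -1.96*0.07^i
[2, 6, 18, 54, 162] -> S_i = 2*3^i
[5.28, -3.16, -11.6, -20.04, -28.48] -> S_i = 5.28 + -8.44*i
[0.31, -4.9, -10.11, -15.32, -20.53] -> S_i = 0.31 + -5.21*i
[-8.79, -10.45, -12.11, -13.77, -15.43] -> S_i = -8.79 + -1.66*i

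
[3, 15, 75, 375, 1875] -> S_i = 3*5^i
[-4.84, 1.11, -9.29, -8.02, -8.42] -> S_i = Random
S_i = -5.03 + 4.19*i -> [-5.03, -0.84, 3.35, 7.54, 11.73]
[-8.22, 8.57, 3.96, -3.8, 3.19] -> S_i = Random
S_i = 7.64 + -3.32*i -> [7.64, 4.32, 1.0, -2.32, -5.64]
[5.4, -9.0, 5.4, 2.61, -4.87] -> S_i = Random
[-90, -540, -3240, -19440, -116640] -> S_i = -90*6^i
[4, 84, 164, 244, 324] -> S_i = 4 + 80*i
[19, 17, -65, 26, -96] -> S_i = Random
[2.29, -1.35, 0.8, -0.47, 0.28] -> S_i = 2.29*(-0.59)^i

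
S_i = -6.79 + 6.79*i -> [-6.79, 0.0, 6.79, 13.58, 20.37]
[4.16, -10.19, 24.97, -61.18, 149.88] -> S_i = 4.16*(-2.45)^i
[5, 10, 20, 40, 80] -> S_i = 5*2^i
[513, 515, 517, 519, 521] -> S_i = 513 + 2*i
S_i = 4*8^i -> [4, 32, 256, 2048, 16384]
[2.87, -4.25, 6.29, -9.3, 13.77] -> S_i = 2.87*(-1.48)^i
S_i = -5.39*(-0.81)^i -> [-5.39, 4.37, -3.54, 2.86, -2.32]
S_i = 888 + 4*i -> [888, 892, 896, 900, 904]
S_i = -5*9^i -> [-5, -45, -405, -3645, -32805]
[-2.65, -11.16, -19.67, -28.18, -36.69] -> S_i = -2.65 + -8.51*i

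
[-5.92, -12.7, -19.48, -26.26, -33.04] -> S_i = -5.92 + -6.78*i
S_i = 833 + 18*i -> [833, 851, 869, 887, 905]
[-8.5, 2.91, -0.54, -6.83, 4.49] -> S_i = Random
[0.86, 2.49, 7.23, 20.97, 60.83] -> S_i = 0.86*2.90^i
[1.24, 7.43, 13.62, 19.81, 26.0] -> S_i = 1.24 + 6.19*i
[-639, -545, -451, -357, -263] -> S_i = -639 + 94*i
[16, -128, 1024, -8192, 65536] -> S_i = 16*-8^i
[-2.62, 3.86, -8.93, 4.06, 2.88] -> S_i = Random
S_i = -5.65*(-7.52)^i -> [-5.65, 42.49, -319.51, 2402.71, -18068.4]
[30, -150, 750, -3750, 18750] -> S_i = 30*-5^i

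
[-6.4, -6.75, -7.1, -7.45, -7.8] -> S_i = -6.40 + -0.35*i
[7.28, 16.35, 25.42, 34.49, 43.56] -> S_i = 7.28 + 9.07*i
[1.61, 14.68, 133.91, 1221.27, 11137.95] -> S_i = 1.61*9.12^i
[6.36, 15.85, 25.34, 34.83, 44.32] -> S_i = 6.36 + 9.49*i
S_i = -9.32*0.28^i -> [-9.32, -2.61, -0.73, -0.2, -0.06]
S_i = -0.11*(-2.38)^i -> [-0.11, 0.26, -0.62, 1.48, -3.53]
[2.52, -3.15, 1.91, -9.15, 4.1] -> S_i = Random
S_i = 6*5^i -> [6, 30, 150, 750, 3750]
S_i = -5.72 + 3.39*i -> [-5.72, -2.33, 1.06, 4.45, 7.84]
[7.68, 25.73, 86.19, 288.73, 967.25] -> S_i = 7.68*3.35^i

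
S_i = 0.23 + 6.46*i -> [0.23, 6.69, 13.15, 19.61, 26.07]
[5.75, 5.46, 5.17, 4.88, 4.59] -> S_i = 5.75 + -0.29*i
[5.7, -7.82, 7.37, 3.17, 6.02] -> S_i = Random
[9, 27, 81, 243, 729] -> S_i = 9*3^i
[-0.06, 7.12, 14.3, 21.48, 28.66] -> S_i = -0.06 + 7.18*i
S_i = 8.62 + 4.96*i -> [8.62, 13.58, 18.54, 23.5, 28.46]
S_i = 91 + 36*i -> [91, 127, 163, 199, 235]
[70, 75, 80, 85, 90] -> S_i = 70 + 5*i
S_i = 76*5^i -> [76, 380, 1900, 9500, 47500]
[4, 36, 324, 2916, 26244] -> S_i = 4*9^i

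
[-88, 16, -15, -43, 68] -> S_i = Random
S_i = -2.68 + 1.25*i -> [-2.68, -1.43, -0.18, 1.07, 2.32]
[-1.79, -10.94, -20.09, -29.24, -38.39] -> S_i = -1.79 + -9.15*i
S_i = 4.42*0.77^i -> [4.42, 3.4, 2.62, 2.02, 1.55]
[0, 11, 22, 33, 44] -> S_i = 0 + 11*i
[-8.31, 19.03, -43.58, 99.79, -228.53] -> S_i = -8.31*(-2.29)^i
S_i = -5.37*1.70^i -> [-5.37, -9.13, -15.52, -26.38, -44.85]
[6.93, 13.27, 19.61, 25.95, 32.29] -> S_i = 6.93 + 6.34*i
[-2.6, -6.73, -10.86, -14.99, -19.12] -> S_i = -2.60 + -4.13*i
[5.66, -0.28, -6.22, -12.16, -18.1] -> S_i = 5.66 + -5.94*i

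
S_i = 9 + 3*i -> [9, 12, 15, 18, 21]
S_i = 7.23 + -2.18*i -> [7.23, 5.05, 2.87, 0.69, -1.49]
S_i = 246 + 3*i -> [246, 249, 252, 255, 258]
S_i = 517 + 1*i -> [517, 518, 519, 520, 521]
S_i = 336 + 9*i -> [336, 345, 354, 363, 372]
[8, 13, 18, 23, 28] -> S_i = 8 + 5*i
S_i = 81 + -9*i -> [81, 72, 63, 54, 45]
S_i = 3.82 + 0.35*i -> [3.82, 4.17, 4.52, 4.87, 5.22]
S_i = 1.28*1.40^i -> [1.28, 1.79, 2.51, 3.51, 4.92]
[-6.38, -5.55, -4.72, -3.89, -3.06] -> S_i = -6.38 + 0.83*i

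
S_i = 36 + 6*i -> [36, 42, 48, 54, 60]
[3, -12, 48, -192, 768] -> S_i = 3*-4^i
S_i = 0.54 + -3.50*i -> [0.54, -2.96, -6.46, -9.96, -13.46]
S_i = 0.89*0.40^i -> [0.89, 0.36, 0.14, 0.06, 0.02]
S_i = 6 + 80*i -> [6, 86, 166, 246, 326]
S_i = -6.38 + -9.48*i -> [-6.38, -15.86, -25.34, -34.82, -44.3]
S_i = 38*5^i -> [38, 190, 950, 4750, 23750]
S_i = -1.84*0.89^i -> [-1.84, -1.64, -1.46, -1.3, -1.15]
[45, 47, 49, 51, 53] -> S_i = 45 + 2*i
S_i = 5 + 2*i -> [5, 7, 9, 11, 13]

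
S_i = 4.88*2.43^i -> [4.88, 11.86, 28.82, 70.02, 170.16]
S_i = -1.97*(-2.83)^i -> [-1.97, 5.58, -15.78, 44.65, -126.36]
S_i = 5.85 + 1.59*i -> [5.85, 7.44, 9.03, 10.62, 12.21]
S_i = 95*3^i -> [95, 285, 855, 2565, 7695]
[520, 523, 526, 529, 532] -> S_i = 520 + 3*i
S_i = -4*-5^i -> [-4, 20, -100, 500, -2500]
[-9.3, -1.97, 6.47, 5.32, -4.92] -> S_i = Random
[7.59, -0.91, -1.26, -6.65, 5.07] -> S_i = Random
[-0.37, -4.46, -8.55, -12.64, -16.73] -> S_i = -0.37 + -4.09*i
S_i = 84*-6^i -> [84, -504, 3024, -18144, 108864]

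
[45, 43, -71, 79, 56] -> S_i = Random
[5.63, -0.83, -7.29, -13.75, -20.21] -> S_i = 5.63 + -6.46*i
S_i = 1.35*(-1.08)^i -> [1.35, -1.46, 1.57, -1.7, 1.84]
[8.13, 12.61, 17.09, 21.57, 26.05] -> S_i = 8.13 + 4.48*i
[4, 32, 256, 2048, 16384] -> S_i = 4*8^i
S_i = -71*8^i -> [-71, -568, -4544, -36352, -290816]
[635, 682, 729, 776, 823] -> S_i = 635 + 47*i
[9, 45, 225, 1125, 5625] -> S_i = 9*5^i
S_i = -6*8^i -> [-6, -48, -384, -3072, -24576]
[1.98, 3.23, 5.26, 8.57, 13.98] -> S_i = 1.98*1.63^i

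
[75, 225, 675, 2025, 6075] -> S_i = 75*3^i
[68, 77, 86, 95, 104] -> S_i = 68 + 9*i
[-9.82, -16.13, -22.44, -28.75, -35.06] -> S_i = -9.82 + -6.31*i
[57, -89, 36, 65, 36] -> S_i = Random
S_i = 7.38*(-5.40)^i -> [7.38, -39.85, 215.2, -1162.08, 6275.26]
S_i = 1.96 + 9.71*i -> [1.96, 11.67, 21.38, 31.09, 40.8]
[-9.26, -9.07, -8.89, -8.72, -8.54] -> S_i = -9.26*0.98^i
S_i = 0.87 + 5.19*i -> [0.87, 6.06, 11.25, 16.44, 21.63]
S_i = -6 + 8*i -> [-6, 2, 10, 18, 26]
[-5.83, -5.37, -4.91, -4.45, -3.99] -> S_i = -5.83 + 0.46*i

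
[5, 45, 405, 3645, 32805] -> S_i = 5*9^i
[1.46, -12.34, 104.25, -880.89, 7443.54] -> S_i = 1.46*(-8.45)^i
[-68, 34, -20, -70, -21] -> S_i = Random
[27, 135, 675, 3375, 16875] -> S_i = 27*5^i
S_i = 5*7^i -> [5, 35, 245, 1715, 12005]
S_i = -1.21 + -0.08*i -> [-1.21, -1.29, -1.37, -1.45, -1.53]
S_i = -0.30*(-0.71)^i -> [-0.3, 0.21, -0.15, 0.11, -0.08]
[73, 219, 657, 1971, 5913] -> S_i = 73*3^i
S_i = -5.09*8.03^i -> [-5.09, -40.87, -328.21, -2635.51, -21163.13]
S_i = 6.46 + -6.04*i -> [6.46, 0.42, -5.62, -11.66, -17.7]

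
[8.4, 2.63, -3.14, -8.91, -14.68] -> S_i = 8.40 + -5.77*i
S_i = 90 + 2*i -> [90, 92, 94, 96, 98]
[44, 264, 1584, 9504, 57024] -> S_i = 44*6^i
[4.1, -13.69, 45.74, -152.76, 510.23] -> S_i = 4.10*(-3.34)^i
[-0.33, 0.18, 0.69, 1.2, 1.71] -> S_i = -0.33 + 0.51*i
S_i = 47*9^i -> [47, 423, 3807, 34263, 308367]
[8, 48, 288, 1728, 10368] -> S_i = 8*6^i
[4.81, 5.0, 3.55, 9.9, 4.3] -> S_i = Random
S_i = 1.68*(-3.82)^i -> [1.68, -6.42, 24.52, -93.65, 357.74]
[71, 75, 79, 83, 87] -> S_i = 71 + 4*i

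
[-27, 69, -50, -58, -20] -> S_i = Random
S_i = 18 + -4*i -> [18, 14, 10, 6, 2]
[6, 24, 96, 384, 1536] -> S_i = 6*4^i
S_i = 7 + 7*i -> [7, 14, 21, 28, 35]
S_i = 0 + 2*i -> [0, 2, 4, 6, 8]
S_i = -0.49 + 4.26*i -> [-0.49, 3.77, 8.03, 12.29, 16.55]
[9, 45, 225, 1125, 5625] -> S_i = 9*5^i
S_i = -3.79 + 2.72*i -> [-3.79, -1.07, 1.65, 4.37, 7.09]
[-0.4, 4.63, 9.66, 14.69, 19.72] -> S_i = -0.40 + 5.03*i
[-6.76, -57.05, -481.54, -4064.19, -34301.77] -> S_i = -6.76*8.44^i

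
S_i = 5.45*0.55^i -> [5.45, 3.0, 1.65, 0.91, 0.5]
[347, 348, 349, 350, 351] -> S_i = 347 + 1*i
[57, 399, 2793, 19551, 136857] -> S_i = 57*7^i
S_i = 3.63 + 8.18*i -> [3.63, 11.81, 19.99, 28.17, 36.35]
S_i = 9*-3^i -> [9, -27, 81, -243, 729]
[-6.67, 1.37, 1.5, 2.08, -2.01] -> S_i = Random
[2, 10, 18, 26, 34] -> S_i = 2 + 8*i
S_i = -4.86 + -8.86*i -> [-4.86, -13.72, -22.58, -31.44, -40.3]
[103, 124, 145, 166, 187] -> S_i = 103 + 21*i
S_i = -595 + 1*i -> [-595, -594, -593, -592, -591]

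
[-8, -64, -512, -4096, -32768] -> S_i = -8*8^i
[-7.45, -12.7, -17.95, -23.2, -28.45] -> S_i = -7.45 + -5.25*i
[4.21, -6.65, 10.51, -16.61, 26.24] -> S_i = 4.21*(-1.58)^i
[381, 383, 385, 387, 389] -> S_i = 381 + 2*i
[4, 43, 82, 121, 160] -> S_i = 4 + 39*i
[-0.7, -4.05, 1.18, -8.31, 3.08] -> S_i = Random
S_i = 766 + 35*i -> [766, 801, 836, 871, 906]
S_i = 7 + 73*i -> [7, 80, 153, 226, 299]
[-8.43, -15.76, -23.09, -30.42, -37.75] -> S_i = -8.43 + -7.33*i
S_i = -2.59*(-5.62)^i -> [-2.59, 14.56, -81.8, 459.74, -2583.72]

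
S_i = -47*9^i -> [-47, -423, -3807, -34263, -308367]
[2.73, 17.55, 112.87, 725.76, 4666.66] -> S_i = 2.73*6.43^i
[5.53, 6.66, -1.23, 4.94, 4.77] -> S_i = Random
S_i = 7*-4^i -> [7, -28, 112, -448, 1792]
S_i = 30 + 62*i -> [30, 92, 154, 216, 278]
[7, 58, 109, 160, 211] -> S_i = 7 + 51*i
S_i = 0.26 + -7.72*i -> [0.26, -7.46, -15.18, -22.9, -30.62]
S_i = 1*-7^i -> [1, -7, 49, -343, 2401]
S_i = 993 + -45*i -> [993, 948, 903, 858, 813]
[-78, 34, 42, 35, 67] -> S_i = Random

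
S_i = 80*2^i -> [80, 160, 320, 640, 1280]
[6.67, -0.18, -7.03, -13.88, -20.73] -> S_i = 6.67 + -6.85*i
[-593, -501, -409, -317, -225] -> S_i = -593 + 92*i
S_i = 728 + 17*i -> [728, 745, 762, 779, 796]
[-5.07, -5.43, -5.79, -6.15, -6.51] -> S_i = -5.07 + -0.36*i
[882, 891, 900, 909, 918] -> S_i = 882 + 9*i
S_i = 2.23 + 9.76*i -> [2.23, 11.99, 21.75, 31.51, 41.27]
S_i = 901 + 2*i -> [901, 903, 905, 907, 909]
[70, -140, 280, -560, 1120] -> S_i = 70*-2^i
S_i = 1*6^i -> [1, 6, 36, 216, 1296]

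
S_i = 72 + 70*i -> [72, 142, 212, 282, 352]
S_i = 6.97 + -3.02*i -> [6.97, 3.95, 0.93, -2.09, -5.11]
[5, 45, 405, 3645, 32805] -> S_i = 5*9^i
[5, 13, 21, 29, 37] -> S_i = 5 + 8*i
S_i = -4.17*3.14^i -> [-4.17, -13.09, -41.11, -129.1, -405.37]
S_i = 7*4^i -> [7, 28, 112, 448, 1792]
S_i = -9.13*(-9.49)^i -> [-9.13, 86.64, -822.25, 7803.14, -74051.8]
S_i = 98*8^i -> [98, 784, 6272, 50176, 401408]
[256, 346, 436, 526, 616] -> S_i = 256 + 90*i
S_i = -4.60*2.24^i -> [-4.6, -10.3, -23.08, -51.7, -115.81]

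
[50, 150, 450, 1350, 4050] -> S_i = 50*3^i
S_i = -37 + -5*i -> [-37, -42, -47, -52, -57]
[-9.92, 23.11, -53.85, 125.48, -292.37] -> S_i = -9.92*(-2.33)^i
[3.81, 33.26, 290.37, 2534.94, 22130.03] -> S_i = 3.81*8.73^i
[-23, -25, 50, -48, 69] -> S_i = Random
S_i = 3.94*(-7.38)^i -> [3.94, -29.08, 214.59, -1583.67, 11687.5]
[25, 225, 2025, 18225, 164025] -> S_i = 25*9^i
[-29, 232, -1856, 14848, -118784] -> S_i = -29*-8^i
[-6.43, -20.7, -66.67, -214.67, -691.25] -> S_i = -6.43*3.22^i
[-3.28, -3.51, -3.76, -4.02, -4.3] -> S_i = -3.28*1.07^i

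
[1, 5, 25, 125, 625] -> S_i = 1*5^i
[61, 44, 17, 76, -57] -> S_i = Random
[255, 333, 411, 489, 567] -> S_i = 255 + 78*i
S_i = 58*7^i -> [58, 406, 2842, 19894, 139258]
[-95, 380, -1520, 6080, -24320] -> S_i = -95*-4^i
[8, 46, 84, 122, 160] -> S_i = 8 + 38*i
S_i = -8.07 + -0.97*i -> [-8.07, -9.04, -10.01, -10.98, -11.95]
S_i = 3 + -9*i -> [3, -6, -15, -24, -33]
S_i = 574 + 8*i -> [574, 582, 590, 598, 606]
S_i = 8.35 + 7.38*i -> [8.35, 15.73, 23.11, 30.49, 37.87]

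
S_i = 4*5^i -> [4, 20, 100, 500, 2500]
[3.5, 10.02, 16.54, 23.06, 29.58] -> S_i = 3.50 + 6.52*i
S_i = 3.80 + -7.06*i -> [3.8, -3.26, -10.32, -17.38, -24.44]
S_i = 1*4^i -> [1, 4, 16, 64, 256]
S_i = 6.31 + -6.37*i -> [6.31, -0.06, -6.43, -12.8, -19.17]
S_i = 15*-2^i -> [15, -30, 60, -120, 240]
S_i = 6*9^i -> [6, 54, 486, 4374, 39366]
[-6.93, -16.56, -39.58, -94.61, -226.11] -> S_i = -6.93*2.39^i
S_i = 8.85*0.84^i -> [8.85, 7.43, 6.24, 5.25, 4.41]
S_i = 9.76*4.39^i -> [9.76, 42.85, 188.1, 825.74, 3625.0]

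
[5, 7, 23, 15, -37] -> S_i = Random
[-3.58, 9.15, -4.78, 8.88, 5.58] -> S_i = Random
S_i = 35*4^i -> [35, 140, 560, 2240, 8960]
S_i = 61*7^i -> [61, 427, 2989, 20923, 146461]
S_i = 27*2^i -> [27, 54, 108, 216, 432]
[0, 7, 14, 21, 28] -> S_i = 0 + 7*i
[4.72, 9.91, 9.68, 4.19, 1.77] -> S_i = Random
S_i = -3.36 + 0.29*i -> [-3.36, -3.07, -2.78, -2.49, -2.2]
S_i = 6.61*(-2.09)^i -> [6.61, -13.81, 28.87, -60.34, 126.12]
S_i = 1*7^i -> [1, 7, 49, 343, 2401]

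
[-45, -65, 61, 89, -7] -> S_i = Random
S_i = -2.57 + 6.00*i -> [-2.57, 3.43, 9.43, 15.43, 21.43]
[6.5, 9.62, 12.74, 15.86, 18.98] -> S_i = 6.50 + 3.12*i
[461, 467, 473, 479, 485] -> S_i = 461 + 6*i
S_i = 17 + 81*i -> [17, 98, 179, 260, 341]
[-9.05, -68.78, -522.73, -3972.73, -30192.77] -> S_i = -9.05*7.60^i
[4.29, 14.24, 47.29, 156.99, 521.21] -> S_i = 4.29*3.32^i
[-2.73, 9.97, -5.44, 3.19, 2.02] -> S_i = Random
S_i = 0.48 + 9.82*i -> [0.48, 10.3, 20.12, 29.94, 39.76]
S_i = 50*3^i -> [50, 150, 450, 1350, 4050]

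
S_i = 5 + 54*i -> [5, 59, 113, 167, 221]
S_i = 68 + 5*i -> [68, 73, 78, 83, 88]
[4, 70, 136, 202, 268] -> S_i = 4 + 66*i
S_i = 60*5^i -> [60, 300, 1500, 7500, 37500]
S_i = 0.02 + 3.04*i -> [0.02, 3.06, 6.1, 9.14, 12.18]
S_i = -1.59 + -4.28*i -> [-1.59, -5.87, -10.15, -14.43, -18.71]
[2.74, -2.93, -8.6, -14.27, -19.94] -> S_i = 2.74 + -5.67*i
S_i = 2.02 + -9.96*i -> [2.02, -7.94, -17.9, -27.86, -37.82]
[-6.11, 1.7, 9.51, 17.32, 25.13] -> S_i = -6.11 + 7.81*i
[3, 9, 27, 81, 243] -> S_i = 3*3^i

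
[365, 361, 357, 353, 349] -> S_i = 365 + -4*i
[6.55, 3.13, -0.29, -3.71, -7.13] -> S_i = 6.55 + -3.42*i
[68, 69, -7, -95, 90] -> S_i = Random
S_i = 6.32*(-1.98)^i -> [6.32, -12.51, 24.78, -49.06, 97.14]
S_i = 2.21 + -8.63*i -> [2.21, -6.42, -15.05, -23.68, -32.31]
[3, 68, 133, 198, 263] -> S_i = 3 + 65*i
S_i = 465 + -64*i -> [465, 401, 337, 273, 209]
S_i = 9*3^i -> [9, 27, 81, 243, 729]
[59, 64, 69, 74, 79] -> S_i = 59 + 5*i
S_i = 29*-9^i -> [29, -261, 2349, -21141, 190269]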